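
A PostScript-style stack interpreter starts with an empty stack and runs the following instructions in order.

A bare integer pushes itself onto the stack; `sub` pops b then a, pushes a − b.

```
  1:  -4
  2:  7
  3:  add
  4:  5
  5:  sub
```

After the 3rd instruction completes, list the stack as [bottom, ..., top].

[3]

-4   -4
7    -4 7
add  3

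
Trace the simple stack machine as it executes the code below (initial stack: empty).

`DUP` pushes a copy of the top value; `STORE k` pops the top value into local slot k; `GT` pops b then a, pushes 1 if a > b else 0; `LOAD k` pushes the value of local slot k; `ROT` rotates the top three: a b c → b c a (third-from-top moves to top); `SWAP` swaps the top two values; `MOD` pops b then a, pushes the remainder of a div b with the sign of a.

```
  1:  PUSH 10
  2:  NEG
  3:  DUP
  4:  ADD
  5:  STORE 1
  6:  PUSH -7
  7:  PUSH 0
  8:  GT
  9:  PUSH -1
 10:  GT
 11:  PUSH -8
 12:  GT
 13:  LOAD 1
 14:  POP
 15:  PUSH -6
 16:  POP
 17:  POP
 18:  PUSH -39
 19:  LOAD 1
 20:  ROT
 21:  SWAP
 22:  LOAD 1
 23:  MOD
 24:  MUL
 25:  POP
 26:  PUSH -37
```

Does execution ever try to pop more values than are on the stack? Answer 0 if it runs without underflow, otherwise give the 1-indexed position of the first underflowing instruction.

PUSH 10  -> [10]
NEG      -> [-10]
DUP      -> [-10, -10]
ADD      -> [-20]
STORE 1  -> []
PUSH -7  -> [-7]
PUSH 0   -> [-7, 0]
GT       -> [0]
PUSH -1  -> [0, -1]
GT       -> [1]
PUSH -8  -> [1, -8]
GT       -> [1]
LOAD 1   -> [1, -20]
POP      -> [1]
PUSH -6  -> [1, -6]
POP      -> [1]
POP      -> []
PUSH -39 -> [-39]
LOAD 1   -> [-39, -20]
ROT  — needs 3 operands, stack has 2 → underflow

20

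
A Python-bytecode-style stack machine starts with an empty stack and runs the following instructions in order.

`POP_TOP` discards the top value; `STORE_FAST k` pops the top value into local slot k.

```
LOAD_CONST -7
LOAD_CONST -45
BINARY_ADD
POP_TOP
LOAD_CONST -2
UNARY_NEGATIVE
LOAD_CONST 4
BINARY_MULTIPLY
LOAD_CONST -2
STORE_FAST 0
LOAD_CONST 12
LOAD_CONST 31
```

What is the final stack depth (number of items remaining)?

LOAD_CONST -7    [-7]
LOAD_CONST -45   [-7, -45]
BINARY_ADD       [-52]
POP_TOP          []
LOAD_CONST -2    [-2]
UNARY_NEGATIVE   [2]
LOAD_CONST 4     [2, 4]
BINARY_MULTIPLY  [8]
LOAD_CONST -2    [8, -2]
STORE_FAST 0     [8]
LOAD_CONST 12    [8, 12]
LOAD_CONST 31    [8, 12, 31]

3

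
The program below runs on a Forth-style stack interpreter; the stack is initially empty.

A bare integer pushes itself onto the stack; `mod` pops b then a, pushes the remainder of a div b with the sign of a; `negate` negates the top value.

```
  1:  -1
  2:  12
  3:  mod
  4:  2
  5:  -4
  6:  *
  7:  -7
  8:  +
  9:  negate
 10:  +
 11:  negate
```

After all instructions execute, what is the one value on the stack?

-14

-1     : -1
12     : -1 12
mod    : -1
2      : -1 2
-4     : -1 2 -4
*      : -1 -8
-7     : -1 -8 -7
+      : -1 -15
negate : -1 15
+      : 14
negate : -14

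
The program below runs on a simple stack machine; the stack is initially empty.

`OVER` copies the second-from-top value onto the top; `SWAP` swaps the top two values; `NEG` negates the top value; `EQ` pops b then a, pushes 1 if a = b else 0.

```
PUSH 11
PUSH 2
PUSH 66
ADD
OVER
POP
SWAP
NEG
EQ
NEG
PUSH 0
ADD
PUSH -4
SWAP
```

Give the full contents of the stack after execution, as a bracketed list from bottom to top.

[-4, 0]

PUSH 11 : 11
PUSH 2  : 11 2
PUSH 66 : 11 2 66
ADD     : 11 68
OVER    : 11 68 11
POP     : 11 68
SWAP    : 68 11
NEG     : 68 -11
EQ      : 0
NEG     : 0
PUSH 0  : 0 0
ADD     : 0
PUSH -4 : 0 -4
SWAP    : -4 0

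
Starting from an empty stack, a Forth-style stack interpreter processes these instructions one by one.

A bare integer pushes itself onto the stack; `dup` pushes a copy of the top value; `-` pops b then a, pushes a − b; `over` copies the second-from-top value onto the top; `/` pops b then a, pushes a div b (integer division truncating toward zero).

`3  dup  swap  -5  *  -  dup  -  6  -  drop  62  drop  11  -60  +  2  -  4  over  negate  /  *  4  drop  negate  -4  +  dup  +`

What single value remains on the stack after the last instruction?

3       [3]
dup     [3, 3]
swap    [3, 3]
-5      [3, 3, -5]
*       [3, -15]
-       [18]
dup     [18, 18]
-       [0]
6       [0, 6]
-       [-6]
drop    []
62      [62]
drop    []
11      [11]
-60     [11, -60]
+       [-49]
2       [-49, 2]
-       [-51]
4       [-51, 4]
over    [-51, 4, -51]
negate  [-51, 4, 51]
/       [-51, 0]
*       [0]
4       [0, 4]
drop    [0]
negate  [0]
-4      [0, -4]
+       [-4]
dup     [-4, -4]
+       [-8]

-8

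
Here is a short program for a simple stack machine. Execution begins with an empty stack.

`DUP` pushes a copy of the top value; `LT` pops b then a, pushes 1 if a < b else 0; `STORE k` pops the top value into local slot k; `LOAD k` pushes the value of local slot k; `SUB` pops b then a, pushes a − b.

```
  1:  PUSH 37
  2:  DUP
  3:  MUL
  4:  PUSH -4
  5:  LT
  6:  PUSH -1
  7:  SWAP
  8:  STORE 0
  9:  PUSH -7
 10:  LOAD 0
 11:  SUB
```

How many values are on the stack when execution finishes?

PUSH 37  [37]
DUP      [37, 37]
MUL      [1369]
PUSH -4  [1369, -4]
LT       [0]
PUSH -1  [0, -1]
SWAP     [-1, 0]
STORE 0  [-1]
PUSH -7  [-1, -7]
LOAD 0   [-1, -7, 0]
SUB      [-1, -7]

2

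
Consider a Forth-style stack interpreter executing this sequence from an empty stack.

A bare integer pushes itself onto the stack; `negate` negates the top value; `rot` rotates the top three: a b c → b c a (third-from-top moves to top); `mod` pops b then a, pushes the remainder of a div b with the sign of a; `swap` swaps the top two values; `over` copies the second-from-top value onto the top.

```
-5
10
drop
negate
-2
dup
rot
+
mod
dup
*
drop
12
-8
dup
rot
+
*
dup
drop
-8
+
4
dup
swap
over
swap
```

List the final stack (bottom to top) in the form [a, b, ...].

[-40, 4, 4, 4]

-5     → [-5]
10     → [-5, 10]
drop   → [-5]
negate → [5]
-2     → [5, -2]
dup    → [5, -2, -2]
rot    → [-2, -2, 5]
+      → [-2, 3]
mod    → [-2]
dup    → [-2, -2]
*      → [4]
drop   → []
12     → [12]
-8     → [12, -8]
dup    → [12, -8, -8]
rot    → [-8, -8, 12]
+      → [-8, 4]
*      → [-32]
dup    → [-32, -32]
drop   → [-32]
-8     → [-32, -8]
+      → [-40]
4      → [-40, 4]
dup    → [-40, 4, 4]
swap   → [-40, 4, 4]
over   → [-40, 4, 4, 4]
swap   → [-40, 4, 4, 4]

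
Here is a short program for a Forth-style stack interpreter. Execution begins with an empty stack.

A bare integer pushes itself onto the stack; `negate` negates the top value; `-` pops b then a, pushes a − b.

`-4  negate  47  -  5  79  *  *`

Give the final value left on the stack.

-4     → [-4]
negate → [4]
47     → [4, 47]
-      → [-43]
5      → [-43, 5]
79     → [-43, 5, 79]
*      → [-43, 395]
*      → [-16985]

-16985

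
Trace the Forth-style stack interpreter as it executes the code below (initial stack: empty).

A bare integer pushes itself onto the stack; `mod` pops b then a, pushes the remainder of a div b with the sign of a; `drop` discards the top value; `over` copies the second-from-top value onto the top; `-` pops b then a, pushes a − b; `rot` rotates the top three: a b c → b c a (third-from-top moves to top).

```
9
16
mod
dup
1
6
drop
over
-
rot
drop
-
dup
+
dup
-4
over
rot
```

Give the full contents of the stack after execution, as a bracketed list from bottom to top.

9    -> [9]
16   -> [9, 16]
mod  -> [9]
dup  -> [9, 9]
1    -> [9, 9, 1]
6    -> [9, 9, 1, 6]
drop -> [9, 9, 1]
over -> [9, 9, 1, 9]
-    -> [9, 9, -8]
rot  -> [9, -8, 9]
drop -> [9, -8]
-    -> [17]
dup  -> [17, 17]
+    -> [34]
dup  -> [34, 34]
-4   -> [34, 34, -4]
over -> [34, 34, -4, 34]
rot  -> [34, -4, 34, 34]

[34, -4, 34, 34]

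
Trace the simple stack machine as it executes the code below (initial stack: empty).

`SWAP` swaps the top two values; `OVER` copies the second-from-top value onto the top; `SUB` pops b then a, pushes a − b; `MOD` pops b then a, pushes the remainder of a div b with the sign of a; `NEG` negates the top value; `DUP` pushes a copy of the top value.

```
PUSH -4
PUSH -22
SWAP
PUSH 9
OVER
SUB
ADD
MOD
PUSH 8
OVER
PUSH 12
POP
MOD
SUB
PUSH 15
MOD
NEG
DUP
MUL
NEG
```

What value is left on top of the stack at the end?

PUSH -4   -4
PUSH -22  -4 -22
SWAP      -22 -4
PUSH 9    -22 -4 9
OVER      -22 -4 9 -4
SUB       -22 -4 13
ADD       -22 9
MOD       -4
PUSH 8    -4 8
OVER      -4 8 -4
PUSH 12   -4 8 -4 12
POP       -4 8 -4
MOD       -4 0
SUB       -4
PUSH 15   -4 15
MOD       -4
NEG       4
DUP       4 4
MUL       16
NEG       -16

-16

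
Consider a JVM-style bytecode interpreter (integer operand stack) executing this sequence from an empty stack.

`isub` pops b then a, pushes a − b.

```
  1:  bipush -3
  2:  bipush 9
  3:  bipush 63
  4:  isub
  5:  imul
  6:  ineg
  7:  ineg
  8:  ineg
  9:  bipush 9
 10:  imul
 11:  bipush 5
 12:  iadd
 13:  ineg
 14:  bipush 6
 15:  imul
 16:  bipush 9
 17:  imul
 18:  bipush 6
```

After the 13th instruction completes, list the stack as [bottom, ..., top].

[1453]

bipush -3 → -3
bipush 9  → -3 9
bipush 63 → -3 9 63
isub      → -3 -54
imul      → 162
ineg      → -162
ineg      → 162
ineg      → -162
bipush 9  → -162 9
imul      → -1458
bipush 5  → -1458 5
iadd      → -1453
ineg      → 1453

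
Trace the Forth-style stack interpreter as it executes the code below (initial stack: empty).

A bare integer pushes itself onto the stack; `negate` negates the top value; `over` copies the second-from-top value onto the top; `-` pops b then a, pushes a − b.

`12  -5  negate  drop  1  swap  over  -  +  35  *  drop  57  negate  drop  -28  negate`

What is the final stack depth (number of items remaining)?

1

12     -> 12
-5     -> 12 -5
negate -> 12 5
drop   -> 12
1      -> 12 1
swap   -> 1 12
over   -> 1 12 1
-      -> 1 11
+      -> 12
35     -> 12 35
*      -> 420
drop   -> (empty)
57     -> 57
negate -> -57
drop   -> (empty)
-28    -> -28
negate -> 28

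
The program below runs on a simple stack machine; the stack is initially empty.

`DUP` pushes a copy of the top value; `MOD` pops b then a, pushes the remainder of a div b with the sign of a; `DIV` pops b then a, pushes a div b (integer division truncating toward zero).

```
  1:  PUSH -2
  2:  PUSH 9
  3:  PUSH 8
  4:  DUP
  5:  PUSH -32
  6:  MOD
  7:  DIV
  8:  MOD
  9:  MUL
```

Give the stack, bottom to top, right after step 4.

[-2, 9, 8, 8]

PUSH -2 : -2
PUSH 9  : -2 9
PUSH 8  : -2 9 8
DUP     : -2 9 8 8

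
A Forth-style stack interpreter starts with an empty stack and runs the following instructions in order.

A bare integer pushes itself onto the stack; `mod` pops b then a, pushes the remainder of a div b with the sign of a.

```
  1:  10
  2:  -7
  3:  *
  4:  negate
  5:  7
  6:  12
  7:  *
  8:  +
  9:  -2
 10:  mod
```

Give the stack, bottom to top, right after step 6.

[70, 7, 12]

10     : 10
-7     : 10 -7
*      : -70
negate : 70
7      : 70 7
12     : 70 7 12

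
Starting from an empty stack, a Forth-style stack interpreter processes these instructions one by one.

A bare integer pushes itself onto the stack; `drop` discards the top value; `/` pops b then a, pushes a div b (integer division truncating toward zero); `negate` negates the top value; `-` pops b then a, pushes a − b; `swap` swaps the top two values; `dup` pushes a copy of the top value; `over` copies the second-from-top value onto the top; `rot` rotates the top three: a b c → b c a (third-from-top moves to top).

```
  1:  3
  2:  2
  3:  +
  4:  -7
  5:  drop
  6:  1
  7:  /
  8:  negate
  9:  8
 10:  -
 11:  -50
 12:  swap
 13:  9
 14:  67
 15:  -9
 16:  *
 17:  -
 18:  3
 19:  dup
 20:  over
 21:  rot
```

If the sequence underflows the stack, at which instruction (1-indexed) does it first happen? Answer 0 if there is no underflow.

3      -> [3]
2      -> [3, 2]
+      -> [5]
-7     -> [5, -7]
drop   -> [5]
1      -> [5, 1]
/      -> [5]
negate -> [-5]
8      -> [-5, 8]
-      -> [-13]
-50    -> [-13, -50]
swap   -> [-50, -13]
9      -> [-50, -13, 9]
67     -> [-50, -13, 9, 67]
-9     -> [-50, -13, 9, 67, -9]
*      -> [-50, -13, 9, -603]
-      -> [-50, -13, 612]
3      -> [-50, -13, 612, 3]
dup    -> [-50, -13, 612, 3, 3]
over   -> [-50, -13, 612, 3, 3, 3]
rot    -> [-50, -13, 612, 3, 3, 3]

0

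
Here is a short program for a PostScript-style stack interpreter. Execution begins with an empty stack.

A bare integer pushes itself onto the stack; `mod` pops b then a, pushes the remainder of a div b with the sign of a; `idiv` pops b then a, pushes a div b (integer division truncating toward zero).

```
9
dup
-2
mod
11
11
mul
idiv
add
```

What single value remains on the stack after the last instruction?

9    : [9]
dup  : [9, 9]
-2   : [9, 9, -2]
mod  : [9, 1]
11   : [9, 1, 11]
11   : [9, 1, 11, 11]
mul  : [9, 1, 121]
idiv : [9, 0]
add  : [9]

9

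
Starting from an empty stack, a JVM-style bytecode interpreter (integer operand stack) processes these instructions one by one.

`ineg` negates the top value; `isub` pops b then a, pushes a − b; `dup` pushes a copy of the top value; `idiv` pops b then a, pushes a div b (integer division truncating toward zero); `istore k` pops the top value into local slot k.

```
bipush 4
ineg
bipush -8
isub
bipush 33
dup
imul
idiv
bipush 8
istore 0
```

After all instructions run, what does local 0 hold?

8

bipush 4   4
ineg       -4
bipush -8  -4 -8
isub       4
bipush 33  4 33
dup        4 33 33
imul       4 1089
idiv       0
bipush 8   0 8
istore 0   0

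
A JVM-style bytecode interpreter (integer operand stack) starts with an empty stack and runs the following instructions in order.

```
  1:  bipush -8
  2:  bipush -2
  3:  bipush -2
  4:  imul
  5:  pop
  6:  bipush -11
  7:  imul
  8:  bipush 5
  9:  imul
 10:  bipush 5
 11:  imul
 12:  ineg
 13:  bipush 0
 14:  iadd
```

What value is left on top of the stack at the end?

-2200

bipush -8  -> [-8]
bipush -2  -> [-8, -2]
bipush -2  -> [-8, -2, -2]
imul       -> [-8, 4]
pop        -> [-8]
bipush -11 -> [-8, -11]
imul       -> [88]
bipush 5   -> [88, 5]
imul       -> [440]
bipush 5   -> [440, 5]
imul       -> [2200]
ineg       -> [-2200]
bipush 0   -> [-2200, 0]
iadd       -> [-2200]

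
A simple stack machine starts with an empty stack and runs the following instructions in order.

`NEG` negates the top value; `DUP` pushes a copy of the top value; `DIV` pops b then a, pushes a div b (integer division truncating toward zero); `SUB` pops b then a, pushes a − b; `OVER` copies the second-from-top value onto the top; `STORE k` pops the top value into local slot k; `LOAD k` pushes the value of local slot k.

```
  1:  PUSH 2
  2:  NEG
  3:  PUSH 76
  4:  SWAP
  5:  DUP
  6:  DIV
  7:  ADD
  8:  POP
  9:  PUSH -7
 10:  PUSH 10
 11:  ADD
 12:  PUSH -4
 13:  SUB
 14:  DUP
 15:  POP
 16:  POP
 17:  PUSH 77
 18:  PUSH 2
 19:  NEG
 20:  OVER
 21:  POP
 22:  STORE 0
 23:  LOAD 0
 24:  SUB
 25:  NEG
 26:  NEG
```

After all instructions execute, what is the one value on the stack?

PUSH 2  → [2]
NEG     → [-2]
PUSH 76 → [-2, 76]
SWAP    → [76, -2]
DUP     → [76, -2, -2]
DIV     → [76, 1]
ADD     → [77]
POP     → []
PUSH -7 → [-7]
PUSH 10 → [-7, 10]
ADD     → [3]
PUSH -4 → [3, -4]
SUB     → [7]
DUP     → [7, 7]
POP     → [7]
POP     → []
PUSH 77 → [77]
PUSH 2  → [77, 2]
NEG     → [77, -2]
OVER    → [77, -2, 77]
POP     → [77, -2]
STORE 0 → [77]
LOAD 0  → [77, -2]
SUB     → [79]
NEG     → [-79]
NEG     → [79]

79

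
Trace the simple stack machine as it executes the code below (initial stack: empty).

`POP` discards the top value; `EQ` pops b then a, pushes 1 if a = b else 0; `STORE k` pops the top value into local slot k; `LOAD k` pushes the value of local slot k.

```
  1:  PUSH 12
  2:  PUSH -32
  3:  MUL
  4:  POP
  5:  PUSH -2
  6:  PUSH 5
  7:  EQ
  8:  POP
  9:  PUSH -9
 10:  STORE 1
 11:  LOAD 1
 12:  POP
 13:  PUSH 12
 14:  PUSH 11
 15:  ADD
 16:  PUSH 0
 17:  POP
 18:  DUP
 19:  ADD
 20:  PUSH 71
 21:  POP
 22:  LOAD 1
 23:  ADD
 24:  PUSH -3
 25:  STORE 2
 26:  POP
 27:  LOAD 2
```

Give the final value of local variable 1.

-9

PUSH 12  → [12]
PUSH -32 → [12, -32]
MUL      → [-384]
POP      → []
PUSH -2  → [-2]
PUSH 5   → [-2, 5]
EQ       → [0]
POP      → []
PUSH -9  → [-9]
STORE 1  → []
LOAD 1   → [-9]
POP      → []
PUSH 12  → [12]
PUSH 11  → [12, 11]
ADD      → [23]
PUSH 0   → [23, 0]
POP      → [23]
DUP      → [23, 23]
ADD      → [46]
PUSH 71  → [46, 71]
POP      → [46]
LOAD 1   → [46, -9]
ADD      → [37]
PUSH -3  → [37, -3]
STORE 2  → [37]
POP      → []
LOAD 2   → [-3]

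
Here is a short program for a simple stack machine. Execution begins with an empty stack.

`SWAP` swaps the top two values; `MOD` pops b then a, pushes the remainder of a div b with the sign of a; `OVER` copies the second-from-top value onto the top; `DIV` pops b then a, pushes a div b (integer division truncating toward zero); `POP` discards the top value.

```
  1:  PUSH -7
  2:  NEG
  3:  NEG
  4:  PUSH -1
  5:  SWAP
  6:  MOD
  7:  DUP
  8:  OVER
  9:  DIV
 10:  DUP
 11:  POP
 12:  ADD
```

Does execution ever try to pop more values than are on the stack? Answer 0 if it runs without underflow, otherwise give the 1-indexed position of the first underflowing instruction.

0

PUSH -7 : [-7]
NEG     : [7]
NEG     : [-7]
PUSH -1 : [-7, -1]
SWAP    : [-1, -7]
MOD     : [-1]
DUP     : [-1, -1]
OVER    : [-1, -1, -1]
DIV     : [-1, 1]
DUP     : [-1, 1, 1]
POP     : [-1, 1]
ADD     : [0]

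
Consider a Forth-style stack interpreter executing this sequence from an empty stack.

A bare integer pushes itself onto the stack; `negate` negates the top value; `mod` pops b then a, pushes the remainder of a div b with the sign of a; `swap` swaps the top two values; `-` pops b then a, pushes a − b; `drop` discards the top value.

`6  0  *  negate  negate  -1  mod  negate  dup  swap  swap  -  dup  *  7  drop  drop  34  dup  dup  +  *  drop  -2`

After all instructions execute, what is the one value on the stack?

6      -> 6
0      -> 6 0
*      -> 0
negate -> 0
negate -> 0
-1     -> 0 -1
mod    -> 0
negate -> 0
dup    -> 0 0
swap   -> 0 0
swap   -> 0 0
-      -> 0
dup    -> 0 0
*      -> 0
7      -> 0 7
drop   -> 0
drop   -> (empty)
34     -> 34
dup    -> 34 34
dup    -> 34 34 34
+      -> 34 68
*      -> 2312
drop   -> (empty)
-2     -> -2

-2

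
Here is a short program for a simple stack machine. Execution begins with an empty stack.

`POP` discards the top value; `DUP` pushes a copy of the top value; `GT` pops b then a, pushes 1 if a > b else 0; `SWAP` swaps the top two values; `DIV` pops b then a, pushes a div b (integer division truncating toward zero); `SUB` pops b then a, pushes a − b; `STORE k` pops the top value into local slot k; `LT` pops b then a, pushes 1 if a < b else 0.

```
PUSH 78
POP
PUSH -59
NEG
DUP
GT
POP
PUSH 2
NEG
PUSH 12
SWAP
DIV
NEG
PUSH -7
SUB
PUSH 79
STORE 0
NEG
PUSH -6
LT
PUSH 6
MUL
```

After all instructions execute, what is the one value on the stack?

PUSH 78  : 78
POP      : (empty)
PUSH -59 : -59
NEG      : 59
DUP      : 59 59
GT       : 0
POP      : (empty)
PUSH 2   : 2
NEG      : -2
PUSH 12  : -2 12
SWAP     : 12 -2
DIV      : -6
NEG      : 6
PUSH -7  : 6 -7
SUB      : 13
PUSH 79  : 13 79
STORE 0  : 13
NEG      : -13
PUSH -6  : -13 -6
LT       : 1
PUSH 6   : 1 6
MUL      : 6

6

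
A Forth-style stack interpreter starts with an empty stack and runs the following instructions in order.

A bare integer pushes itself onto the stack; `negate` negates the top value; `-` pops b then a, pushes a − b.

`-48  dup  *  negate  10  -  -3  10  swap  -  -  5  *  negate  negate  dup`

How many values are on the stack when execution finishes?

-48     [-48]
dup     [-48, -48]
*       [2304]
negate  [-2304]
10      [-2304, 10]
-       [-2314]
-3      [-2314, -3]
10      [-2314, -3, 10]
swap    [-2314, 10, -3]
-       [-2314, 13]
-       [-2327]
5       [-2327, 5]
*       [-11635]
negate  [11635]
negate  [-11635]
dup     [-11635, -11635]

2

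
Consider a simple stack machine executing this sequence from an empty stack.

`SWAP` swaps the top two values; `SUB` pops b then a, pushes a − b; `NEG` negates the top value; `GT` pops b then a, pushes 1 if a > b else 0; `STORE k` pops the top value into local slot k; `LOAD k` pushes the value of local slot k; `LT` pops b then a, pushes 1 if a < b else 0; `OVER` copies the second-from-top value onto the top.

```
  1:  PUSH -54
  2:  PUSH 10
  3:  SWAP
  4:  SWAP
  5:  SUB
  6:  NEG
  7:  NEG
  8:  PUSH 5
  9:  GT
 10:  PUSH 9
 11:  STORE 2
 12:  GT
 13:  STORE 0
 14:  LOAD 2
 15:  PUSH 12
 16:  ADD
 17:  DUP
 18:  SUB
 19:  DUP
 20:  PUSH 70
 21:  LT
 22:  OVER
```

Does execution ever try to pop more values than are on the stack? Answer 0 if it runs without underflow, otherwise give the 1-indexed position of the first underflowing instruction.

12

PUSH -54 → [-54]
PUSH 10  → [-54, 10]
SWAP     → [10, -54]
SWAP     → [-54, 10]
SUB      → [-64]
NEG      → [64]
NEG      → [-64]
PUSH 5   → [-64, 5]
GT       → [0]
PUSH 9   → [0, 9]
STORE 2  → [0]
GT  — needs 2 operands, stack has 1 → underflow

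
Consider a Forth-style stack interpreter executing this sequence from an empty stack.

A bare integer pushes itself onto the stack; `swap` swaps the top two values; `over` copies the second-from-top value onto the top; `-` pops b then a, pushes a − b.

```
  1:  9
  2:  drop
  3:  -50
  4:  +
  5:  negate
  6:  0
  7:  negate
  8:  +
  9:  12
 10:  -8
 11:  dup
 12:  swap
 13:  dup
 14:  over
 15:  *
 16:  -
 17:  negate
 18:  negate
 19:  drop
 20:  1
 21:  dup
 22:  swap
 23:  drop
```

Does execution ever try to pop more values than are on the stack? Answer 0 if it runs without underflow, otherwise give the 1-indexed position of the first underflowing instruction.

9     [9]
drop  []
-50   [-50]
+  — needs 2 operands, stack has 1 → underflow

4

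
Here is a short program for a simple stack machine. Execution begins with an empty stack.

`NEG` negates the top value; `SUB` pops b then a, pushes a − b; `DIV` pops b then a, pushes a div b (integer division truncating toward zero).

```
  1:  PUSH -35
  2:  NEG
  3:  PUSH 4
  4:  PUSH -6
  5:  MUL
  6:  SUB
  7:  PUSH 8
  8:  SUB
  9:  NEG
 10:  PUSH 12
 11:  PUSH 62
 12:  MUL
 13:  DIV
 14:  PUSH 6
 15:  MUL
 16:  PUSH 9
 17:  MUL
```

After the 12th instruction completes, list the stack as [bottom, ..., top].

[-51, 744]

PUSH -35  [-35]
NEG       [35]
PUSH 4    [35, 4]
PUSH -6   [35, 4, -6]
MUL       [35, -24]
SUB       [59]
PUSH 8    [59, 8]
SUB       [51]
NEG       [-51]
PUSH 12   [-51, 12]
PUSH 62   [-51, 12, 62]
MUL       [-51, 744]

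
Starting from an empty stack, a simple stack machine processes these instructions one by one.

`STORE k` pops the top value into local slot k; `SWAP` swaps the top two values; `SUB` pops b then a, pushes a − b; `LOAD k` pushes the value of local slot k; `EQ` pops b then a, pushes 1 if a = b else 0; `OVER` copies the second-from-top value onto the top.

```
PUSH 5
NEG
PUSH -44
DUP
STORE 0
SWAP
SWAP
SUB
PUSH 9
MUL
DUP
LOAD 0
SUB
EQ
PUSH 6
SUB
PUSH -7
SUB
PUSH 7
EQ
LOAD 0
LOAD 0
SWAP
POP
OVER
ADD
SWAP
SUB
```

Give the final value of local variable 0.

PUSH 5    5
NEG       -5
PUSH -44  -5 -44
DUP       -5 -44 -44
STORE 0   -5 -44
SWAP      -44 -5
SWAP      -5 -44
SUB       39
PUSH 9    39 9
MUL       351
DUP       351 351
LOAD 0    351 351 -44
SUB       351 395
EQ        0
PUSH 6    0 6
SUB       -6
PUSH -7   -6 -7
SUB       1
PUSH 7    1 7
EQ        0
LOAD 0    0 -44
LOAD 0    0 -44 -44
SWAP      0 -44 -44
POP       0 -44
OVER      0 -44 0
ADD       0 -44
SWAP      -44 0
SUB       -44

-44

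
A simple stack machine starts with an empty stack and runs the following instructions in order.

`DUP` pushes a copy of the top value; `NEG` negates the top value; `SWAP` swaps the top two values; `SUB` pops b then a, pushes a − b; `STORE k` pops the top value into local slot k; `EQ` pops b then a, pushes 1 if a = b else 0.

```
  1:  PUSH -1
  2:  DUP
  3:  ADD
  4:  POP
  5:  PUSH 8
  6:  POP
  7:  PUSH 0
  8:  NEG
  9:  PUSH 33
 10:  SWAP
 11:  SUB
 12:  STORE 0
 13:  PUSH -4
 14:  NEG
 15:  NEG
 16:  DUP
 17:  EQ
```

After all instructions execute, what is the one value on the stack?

PUSH -1 → -1
DUP     → -1 -1
ADD     → -2
POP     → (empty)
PUSH 8  → 8
POP     → (empty)
PUSH 0  → 0
NEG     → 0
PUSH 33 → 0 33
SWAP    → 33 0
SUB     → 33
STORE 0 → (empty)
PUSH -4 → -4
NEG     → 4
NEG     → -4
DUP     → -4 -4
EQ      → 1

1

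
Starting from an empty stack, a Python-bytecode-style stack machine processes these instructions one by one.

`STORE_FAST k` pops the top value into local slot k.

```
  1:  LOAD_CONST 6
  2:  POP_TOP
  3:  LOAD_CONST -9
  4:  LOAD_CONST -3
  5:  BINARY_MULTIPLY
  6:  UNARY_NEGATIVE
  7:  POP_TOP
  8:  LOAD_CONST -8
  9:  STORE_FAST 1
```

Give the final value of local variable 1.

-8

LOAD_CONST 6    -> [6]
POP_TOP         -> []
LOAD_CONST -9   -> [-9]
LOAD_CONST -3   -> [-9, -3]
BINARY_MULTIPLY -> [27]
UNARY_NEGATIVE  -> [-27]
POP_TOP         -> []
LOAD_CONST -8   -> [-8]
STORE_FAST 1    -> []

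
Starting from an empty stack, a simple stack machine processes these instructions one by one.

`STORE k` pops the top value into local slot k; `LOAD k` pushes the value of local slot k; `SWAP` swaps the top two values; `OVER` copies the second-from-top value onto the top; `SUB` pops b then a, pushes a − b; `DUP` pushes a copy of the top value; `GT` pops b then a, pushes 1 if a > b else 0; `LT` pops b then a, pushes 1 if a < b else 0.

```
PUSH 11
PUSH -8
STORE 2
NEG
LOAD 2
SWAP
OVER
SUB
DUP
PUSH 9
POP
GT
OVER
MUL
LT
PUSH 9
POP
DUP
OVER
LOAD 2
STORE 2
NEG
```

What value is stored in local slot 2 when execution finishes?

-8

PUSH 11  11
PUSH -8  11 -8
STORE 2  11
NEG      -11
LOAD 2   -11 -8
SWAP     -8 -11
OVER     -8 -11 -8
SUB      -8 -3
DUP      -8 -3 -3
PUSH 9   -8 -3 -3 9
POP      -8 -3 -3
GT       -8 0
OVER     -8 0 -8
MUL      -8 0
LT       1
PUSH 9   1 9
POP      1
DUP      1 1
OVER     1 1 1
LOAD 2   1 1 1 -8
STORE 2  1 1 1
NEG      1 1 -1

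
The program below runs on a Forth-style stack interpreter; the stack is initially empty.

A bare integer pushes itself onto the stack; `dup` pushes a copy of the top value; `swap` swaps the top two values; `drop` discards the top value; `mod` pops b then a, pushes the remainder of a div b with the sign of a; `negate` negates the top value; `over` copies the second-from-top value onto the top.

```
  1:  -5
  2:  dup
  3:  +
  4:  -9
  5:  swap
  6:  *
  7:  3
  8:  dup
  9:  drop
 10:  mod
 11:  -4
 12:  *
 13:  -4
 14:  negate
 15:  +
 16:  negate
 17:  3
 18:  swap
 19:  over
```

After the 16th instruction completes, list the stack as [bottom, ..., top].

-5     → -5
dup    → -5 -5
+      → -10
-9     → -10 -9
swap   → -9 -10
*      → 90
3      → 90 3
dup    → 90 3 3
drop   → 90 3
mod    → 0
-4     → 0 -4
*      → 0
-4     → 0 -4
negate → 0 4
+      → 4
negate → -4

[-4]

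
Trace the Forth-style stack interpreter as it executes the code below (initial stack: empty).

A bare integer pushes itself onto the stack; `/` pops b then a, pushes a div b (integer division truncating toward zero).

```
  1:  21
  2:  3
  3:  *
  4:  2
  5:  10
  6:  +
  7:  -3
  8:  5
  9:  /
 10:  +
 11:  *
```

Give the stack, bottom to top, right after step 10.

21 → [21]
3  → [21, 3]
*  → [63]
2  → [63, 2]
10 → [63, 2, 10]
+  → [63, 12]
-3 → [63, 12, -3]
5  → [63, 12, -3, 5]
/  → [63, 12, 0]
+  → [63, 12]

[63, 12]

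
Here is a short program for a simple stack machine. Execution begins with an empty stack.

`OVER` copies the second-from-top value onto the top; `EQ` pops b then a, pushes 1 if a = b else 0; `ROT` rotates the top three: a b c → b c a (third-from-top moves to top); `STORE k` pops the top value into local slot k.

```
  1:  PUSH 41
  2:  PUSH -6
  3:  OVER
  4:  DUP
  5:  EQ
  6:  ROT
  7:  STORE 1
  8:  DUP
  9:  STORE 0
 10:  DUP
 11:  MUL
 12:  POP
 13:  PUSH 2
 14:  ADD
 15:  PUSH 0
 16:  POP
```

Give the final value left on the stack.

-4

PUSH 41 : 41
PUSH -6 : 41 -6
OVER    : 41 -6 41
DUP     : 41 -6 41 41
EQ      : 41 -6 1
ROT     : -6 1 41
STORE 1 : -6 1
DUP     : -6 1 1
STORE 0 : -6 1
DUP     : -6 1 1
MUL     : -6 1
POP     : -6
PUSH 2  : -6 2
ADD     : -4
PUSH 0  : -4 0
POP     : -4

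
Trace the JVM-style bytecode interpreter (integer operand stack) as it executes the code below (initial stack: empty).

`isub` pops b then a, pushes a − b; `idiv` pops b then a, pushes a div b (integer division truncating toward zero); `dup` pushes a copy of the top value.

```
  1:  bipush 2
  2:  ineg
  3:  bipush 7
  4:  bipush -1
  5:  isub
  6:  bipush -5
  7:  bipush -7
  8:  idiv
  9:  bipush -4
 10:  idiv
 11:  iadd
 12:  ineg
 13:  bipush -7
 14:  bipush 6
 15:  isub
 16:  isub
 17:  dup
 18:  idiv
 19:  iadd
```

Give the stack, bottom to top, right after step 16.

bipush 2  : 2
ineg      : -2
bipush 7  : -2 7
bipush -1 : -2 7 -1
isub      : -2 8
bipush -5 : -2 8 -5
bipush -7 : -2 8 -5 -7
idiv      : -2 8 0
bipush -4 : -2 8 0 -4
idiv      : -2 8 0
iadd      : -2 8
ineg      : -2 -8
bipush -7 : -2 -8 -7
bipush 6  : -2 -8 -7 6
isub      : -2 -8 -13
isub      : -2 5

[-2, 5]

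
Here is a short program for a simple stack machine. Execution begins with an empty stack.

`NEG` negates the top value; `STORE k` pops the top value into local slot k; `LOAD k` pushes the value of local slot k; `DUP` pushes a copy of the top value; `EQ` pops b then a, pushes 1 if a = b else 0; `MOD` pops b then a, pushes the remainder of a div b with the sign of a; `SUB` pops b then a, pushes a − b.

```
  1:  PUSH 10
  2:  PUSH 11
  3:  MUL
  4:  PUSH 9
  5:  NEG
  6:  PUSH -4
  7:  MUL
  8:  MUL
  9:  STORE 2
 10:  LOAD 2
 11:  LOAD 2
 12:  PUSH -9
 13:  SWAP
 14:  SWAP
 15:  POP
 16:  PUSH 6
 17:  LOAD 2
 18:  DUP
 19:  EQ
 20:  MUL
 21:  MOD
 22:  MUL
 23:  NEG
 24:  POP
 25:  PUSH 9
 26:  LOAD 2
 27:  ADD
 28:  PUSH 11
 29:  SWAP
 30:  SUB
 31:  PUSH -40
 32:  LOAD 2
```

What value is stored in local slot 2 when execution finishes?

3960

PUSH 10   10
PUSH 11   10 11
MUL       110
PUSH 9    110 9
NEG       110 -9
PUSH -4   110 -9 -4
MUL       110 36
MUL       3960
STORE 2   (empty)
LOAD 2    3960
LOAD 2    3960 3960
PUSH -9   3960 3960 -9
SWAP      3960 -9 3960
SWAP      3960 3960 -9
POP       3960 3960
PUSH 6    3960 3960 6
LOAD 2    3960 3960 6 3960
DUP       3960 3960 6 3960 3960
EQ        3960 3960 6 1
MUL       3960 3960 6
MOD       3960 0
MUL       0
NEG       0
POP       (empty)
PUSH 9    9
LOAD 2    9 3960
ADD       3969
PUSH 11   3969 11
SWAP      11 3969
SUB       -3958
PUSH -40  -3958 -40
LOAD 2    -3958 -40 3960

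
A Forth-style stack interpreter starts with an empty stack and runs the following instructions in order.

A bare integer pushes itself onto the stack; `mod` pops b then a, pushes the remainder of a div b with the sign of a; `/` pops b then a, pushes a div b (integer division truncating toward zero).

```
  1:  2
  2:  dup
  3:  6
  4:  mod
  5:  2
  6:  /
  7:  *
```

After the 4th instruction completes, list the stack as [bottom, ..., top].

2   -> 2
dup -> 2 2
6   -> 2 2 6
mod -> 2 2

[2, 2]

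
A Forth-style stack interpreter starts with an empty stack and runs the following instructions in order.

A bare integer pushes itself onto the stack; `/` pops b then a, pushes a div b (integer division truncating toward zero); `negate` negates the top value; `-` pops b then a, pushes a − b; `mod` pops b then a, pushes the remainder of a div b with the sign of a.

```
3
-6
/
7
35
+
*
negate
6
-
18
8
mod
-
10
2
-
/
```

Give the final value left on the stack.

-1

3      -> [3]
-6     -> [3, -6]
/      -> [0]
7      -> [0, 7]
35     -> [0, 7, 35]
+      -> [0, 42]
*      -> [0]
negate -> [0]
6      -> [0, 6]
-      -> [-6]
18     -> [-6, 18]
8      -> [-6, 18, 8]
mod    -> [-6, 2]
-      -> [-8]
10     -> [-8, 10]
2      -> [-8, 10, 2]
-      -> [-8, 8]
/      -> [-1]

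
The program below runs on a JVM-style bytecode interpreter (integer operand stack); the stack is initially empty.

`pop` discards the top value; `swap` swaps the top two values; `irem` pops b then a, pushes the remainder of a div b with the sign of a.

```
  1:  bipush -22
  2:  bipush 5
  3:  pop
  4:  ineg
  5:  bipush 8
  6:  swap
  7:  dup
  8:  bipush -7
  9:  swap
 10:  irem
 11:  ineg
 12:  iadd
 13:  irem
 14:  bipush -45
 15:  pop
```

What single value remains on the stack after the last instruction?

8

bipush -22 -> -22
bipush 5   -> -22 5
pop        -> -22
ineg       -> 22
bipush 8   -> 22 8
swap       -> 8 22
dup        -> 8 22 22
bipush -7  -> 8 22 22 -7
swap       -> 8 22 -7 22
irem       -> 8 22 -7
ineg       -> 8 22 7
iadd       -> 8 29
irem       -> 8
bipush -45 -> 8 -45
pop        -> 8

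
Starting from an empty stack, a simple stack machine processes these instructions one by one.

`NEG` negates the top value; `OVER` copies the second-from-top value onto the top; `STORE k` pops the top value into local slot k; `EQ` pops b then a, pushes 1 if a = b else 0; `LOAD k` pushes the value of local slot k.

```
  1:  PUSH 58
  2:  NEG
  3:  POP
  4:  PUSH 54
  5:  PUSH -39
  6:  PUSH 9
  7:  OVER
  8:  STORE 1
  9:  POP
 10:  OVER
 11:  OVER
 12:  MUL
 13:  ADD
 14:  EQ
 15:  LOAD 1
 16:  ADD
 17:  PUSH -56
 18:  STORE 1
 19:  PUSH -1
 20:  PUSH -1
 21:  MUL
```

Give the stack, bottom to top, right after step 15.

[0, -39]

PUSH 58  : 58
NEG      : -58
POP      : (empty)
PUSH 54  : 54
PUSH -39 : 54 -39
PUSH 9   : 54 -39 9
OVER     : 54 -39 9 -39
STORE 1  : 54 -39 9
POP      : 54 -39
OVER     : 54 -39 54
OVER     : 54 -39 54 -39
MUL      : 54 -39 -2106
ADD      : 54 -2145
EQ       : 0
LOAD 1   : 0 -39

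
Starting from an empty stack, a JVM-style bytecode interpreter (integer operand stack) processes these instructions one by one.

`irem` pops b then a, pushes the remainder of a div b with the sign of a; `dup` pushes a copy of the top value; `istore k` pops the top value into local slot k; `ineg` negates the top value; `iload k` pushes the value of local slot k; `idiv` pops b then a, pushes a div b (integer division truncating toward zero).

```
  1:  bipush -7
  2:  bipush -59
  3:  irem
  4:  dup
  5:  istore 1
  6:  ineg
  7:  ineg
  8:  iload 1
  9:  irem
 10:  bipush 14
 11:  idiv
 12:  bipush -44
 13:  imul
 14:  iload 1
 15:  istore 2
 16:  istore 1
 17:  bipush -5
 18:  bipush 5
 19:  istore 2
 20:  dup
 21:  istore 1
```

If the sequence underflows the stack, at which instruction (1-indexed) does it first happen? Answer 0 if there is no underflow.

bipush -7  : [-7]
bipush -59 : [-7, -59]
irem       : [-7]
dup        : [-7, -7]
istore 1   : [-7]
ineg       : [7]
ineg       : [-7]
iload 1    : [-7, -7]
irem       : [0]
bipush 14  : [0, 14]
idiv       : [0]
bipush -44 : [0, -44]
imul       : [0]
iload 1    : [0, -7]
istore 2   : [0]
istore 1   : []
bipush -5  : [-5]
bipush 5   : [-5, 5]
istore 2   : [-5]
dup        : [-5, -5]
istore 1   : [-5]

0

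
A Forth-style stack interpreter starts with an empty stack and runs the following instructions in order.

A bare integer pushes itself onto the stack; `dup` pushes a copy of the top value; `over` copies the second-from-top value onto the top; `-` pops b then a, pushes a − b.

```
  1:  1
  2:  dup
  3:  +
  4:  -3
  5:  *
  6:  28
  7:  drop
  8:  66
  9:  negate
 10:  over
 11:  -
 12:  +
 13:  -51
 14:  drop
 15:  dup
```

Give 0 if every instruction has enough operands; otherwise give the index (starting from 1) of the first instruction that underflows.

1      : 1
dup    : 1 1
+      : 2
-3     : 2 -3
*      : -6
28     : -6 28
drop   : -6
66     : -6 66
negate : -6 -66
over   : -6 -66 -6
-      : -6 -60
+      : -66
-51    : -66 -51
drop   : -66
dup    : -66 -66

0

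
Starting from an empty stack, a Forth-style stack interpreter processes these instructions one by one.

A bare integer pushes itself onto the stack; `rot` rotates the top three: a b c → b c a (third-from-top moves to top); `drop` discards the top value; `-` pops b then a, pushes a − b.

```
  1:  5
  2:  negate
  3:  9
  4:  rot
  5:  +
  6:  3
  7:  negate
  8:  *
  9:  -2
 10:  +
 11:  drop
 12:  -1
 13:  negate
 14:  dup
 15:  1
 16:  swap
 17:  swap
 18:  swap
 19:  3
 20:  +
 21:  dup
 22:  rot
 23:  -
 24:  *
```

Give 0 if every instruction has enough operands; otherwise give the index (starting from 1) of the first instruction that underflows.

4

5      : [5]
negate : [-5]
9      : [-5, 9]
rot  — needs 3 operands, stack has 2 → underflow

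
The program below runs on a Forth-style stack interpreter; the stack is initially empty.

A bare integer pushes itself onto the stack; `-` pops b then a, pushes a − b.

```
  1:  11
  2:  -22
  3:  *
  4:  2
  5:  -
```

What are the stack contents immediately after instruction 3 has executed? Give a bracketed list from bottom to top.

[-242]

11   11
-22  11 -22
*    -242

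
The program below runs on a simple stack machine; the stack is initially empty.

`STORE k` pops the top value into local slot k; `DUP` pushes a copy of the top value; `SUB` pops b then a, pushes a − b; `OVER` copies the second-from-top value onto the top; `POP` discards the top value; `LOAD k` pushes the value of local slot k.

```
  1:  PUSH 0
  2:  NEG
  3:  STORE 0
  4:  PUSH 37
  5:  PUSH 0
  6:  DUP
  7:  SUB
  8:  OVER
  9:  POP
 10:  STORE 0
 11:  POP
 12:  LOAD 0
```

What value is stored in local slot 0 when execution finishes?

PUSH 0  : [0]
NEG     : [0]
STORE 0 : []
PUSH 37 : [37]
PUSH 0  : [37, 0]
DUP     : [37, 0, 0]
SUB     : [37, 0]
OVER    : [37, 0, 37]
POP     : [37, 0]
STORE 0 : [37]
POP     : []
LOAD 0  : [0]

0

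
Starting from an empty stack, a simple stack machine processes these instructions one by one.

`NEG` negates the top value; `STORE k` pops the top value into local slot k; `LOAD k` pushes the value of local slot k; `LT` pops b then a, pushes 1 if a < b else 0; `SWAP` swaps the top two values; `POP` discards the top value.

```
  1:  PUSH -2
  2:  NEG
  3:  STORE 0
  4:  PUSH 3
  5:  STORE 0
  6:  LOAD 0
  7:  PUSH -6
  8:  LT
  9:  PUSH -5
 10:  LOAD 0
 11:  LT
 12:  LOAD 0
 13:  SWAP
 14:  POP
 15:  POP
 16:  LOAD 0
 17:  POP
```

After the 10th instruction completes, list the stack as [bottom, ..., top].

PUSH -2 : [-2]
NEG     : [2]
STORE 0 : []
PUSH 3  : [3]
STORE 0 : []
LOAD 0  : [3]
PUSH -6 : [3, -6]
LT      : [0]
PUSH -5 : [0, -5]
LOAD 0  : [0, -5, 3]

[0, -5, 3]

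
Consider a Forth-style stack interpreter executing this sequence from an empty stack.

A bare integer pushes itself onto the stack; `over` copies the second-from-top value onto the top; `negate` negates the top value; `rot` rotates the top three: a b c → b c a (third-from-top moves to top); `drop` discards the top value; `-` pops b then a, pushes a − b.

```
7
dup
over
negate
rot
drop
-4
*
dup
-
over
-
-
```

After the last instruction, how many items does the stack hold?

7      : [7]
dup    : [7, 7]
over   : [7, 7, 7]
negate : [7, 7, -7]
rot    : [7, -7, 7]
drop   : [7, -7]
-4     : [7, -7, -4]
*      : [7, 28]
dup    : [7, 28, 28]
-      : [7, 0]
over   : [7, 0, 7]
-      : [7, -7]
-      : [14]

1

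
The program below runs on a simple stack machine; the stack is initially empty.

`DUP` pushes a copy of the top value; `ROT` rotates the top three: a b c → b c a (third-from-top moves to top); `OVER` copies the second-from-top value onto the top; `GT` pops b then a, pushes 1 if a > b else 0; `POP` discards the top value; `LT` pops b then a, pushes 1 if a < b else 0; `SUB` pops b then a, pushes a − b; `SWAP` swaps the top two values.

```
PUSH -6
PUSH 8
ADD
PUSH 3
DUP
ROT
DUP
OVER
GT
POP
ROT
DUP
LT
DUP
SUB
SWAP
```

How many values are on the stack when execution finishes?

PUSH -6 -> -6
PUSH 8  -> -6 8
ADD     -> 2
PUSH 3  -> 2 3
DUP     -> 2 3 3
ROT     -> 3 3 2
DUP     -> 3 3 2 2
OVER    -> 3 3 2 2 2
GT      -> 3 3 2 0
POP     -> 3 3 2
ROT     -> 3 2 3
DUP     -> 3 2 3 3
LT      -> 3 2 0
DUP     -> 3 2 0 0
SUB     -> 3 2 0
SWAP    -> 3 0 2

3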